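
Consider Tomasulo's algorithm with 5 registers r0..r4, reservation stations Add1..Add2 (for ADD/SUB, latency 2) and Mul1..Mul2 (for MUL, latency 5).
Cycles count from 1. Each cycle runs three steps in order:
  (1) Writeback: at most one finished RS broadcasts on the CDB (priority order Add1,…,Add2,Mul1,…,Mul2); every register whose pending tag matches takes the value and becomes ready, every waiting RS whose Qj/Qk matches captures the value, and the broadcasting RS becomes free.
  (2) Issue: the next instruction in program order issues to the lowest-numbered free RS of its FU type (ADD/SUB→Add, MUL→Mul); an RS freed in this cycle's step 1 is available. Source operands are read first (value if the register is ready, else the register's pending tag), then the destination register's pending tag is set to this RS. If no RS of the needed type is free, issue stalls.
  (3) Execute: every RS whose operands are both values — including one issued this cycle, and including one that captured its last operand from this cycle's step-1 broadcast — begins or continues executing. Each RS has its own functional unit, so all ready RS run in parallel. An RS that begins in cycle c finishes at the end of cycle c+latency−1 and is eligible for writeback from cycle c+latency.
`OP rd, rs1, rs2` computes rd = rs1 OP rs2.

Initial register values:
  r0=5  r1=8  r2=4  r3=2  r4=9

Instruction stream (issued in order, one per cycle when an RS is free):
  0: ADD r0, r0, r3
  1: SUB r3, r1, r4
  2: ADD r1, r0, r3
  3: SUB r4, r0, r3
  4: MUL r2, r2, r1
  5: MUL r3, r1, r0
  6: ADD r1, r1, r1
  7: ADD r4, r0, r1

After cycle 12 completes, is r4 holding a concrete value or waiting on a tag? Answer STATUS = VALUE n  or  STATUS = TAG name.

c1: issue ADD r0<-Add1 | r0:Add1,r1:8,r2:4,r3:2,r4:9
c2: issue SUB r3<-Add2 | r0:Add1,r1:8,r2:4,r3:Add2,r4:9
c3: CDB Add1=7; issue ADD r1<-Add1 | r0:7,r1:Add1,r2:4,r3:Add2,r4:9
c4: CDB Add2=-1; issue SUB r4<-Add2 | r0:7,r1:Add1,r2:4,r3:-1,r4:Add2
c5: issue MUL r2<-Mul1 | r0:7,r1:Add1,r2:Mul1,r3:-1,r4:Add2
c6: CDB Add1=6; issue MUL r3<-Mul2 | r0:7,r1:6,r2:Mul1,r3:Mul2,r4:Add2
c7: CDB Add2=8; issue ADD r1<-Add1 | r0:7,r1:Add1,r2:Mul1,r3:Mul2,r4:8
c8: issue ADD r4<-Add2 | r0:7,r1:Add1,r2:Mul1,r3:Mul2,r4:Add2
c9: CDB Add1=12 | r0:7,r1:12,r2:Mul1,r3:Mul2,r4:Add2
c10: - | r0:7,r1:12,r2:Mul1,r3:Mul2,r4:Add2
c11: CDB Add2=19 | r0:7,r1:12,r2:Mul1,r3:Mul2,r4:19
c12: CDB Mul1=24 | r0:7,r1:12,r2:24,r3:Mul2,r4:19

STATUS = VALUE 19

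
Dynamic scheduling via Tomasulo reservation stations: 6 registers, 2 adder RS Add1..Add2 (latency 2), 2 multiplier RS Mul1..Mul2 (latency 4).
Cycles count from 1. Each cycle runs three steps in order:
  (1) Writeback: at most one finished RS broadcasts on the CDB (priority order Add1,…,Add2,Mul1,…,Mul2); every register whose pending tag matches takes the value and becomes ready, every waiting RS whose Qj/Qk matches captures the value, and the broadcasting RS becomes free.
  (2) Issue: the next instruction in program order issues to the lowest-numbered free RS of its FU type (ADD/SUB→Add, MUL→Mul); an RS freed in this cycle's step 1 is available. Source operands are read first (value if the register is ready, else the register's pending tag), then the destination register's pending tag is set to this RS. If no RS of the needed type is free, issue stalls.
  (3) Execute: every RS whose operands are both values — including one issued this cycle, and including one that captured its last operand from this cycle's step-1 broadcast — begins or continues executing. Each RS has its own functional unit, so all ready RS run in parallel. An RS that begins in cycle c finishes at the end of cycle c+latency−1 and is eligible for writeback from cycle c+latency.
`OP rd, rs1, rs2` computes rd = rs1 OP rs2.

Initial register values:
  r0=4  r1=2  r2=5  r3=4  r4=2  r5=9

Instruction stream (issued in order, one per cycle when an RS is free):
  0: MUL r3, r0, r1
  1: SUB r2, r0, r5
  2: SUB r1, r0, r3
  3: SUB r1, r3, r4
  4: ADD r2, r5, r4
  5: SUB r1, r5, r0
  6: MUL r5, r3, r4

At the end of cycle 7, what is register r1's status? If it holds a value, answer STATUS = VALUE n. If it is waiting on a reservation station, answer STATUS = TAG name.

STATUS = VALUE 6

c1: issue MUL r3<-Mul1 | r0:4,r1:2,r2:5,r3:Mul1,r4:2,r5:9
c2: issue SUB r2<-Add1 | r0:4,r1:2,r2:Add1,r3:Mul1,r4:2,r5:9
c3: issue SUB r1<-Add2 | r0:4,r1:Add2,r2:Add1,r3:Mul1,r4:2,r5:9
c4: CDB Add1=-5; issue SUB r1<-Add1 | r0:4,r1:Add1,r2:-5,r3:Mul1,r4:2,r5:9
c5: CDB Mul1=8; stall | r0:4,r1:Add1,r2:-5,r3:8,r4:2,r5:9
c6: stall | r0:4,r1:Add1,r2:-5,r3:8,r4:2,r5:9
c7: CDB Add1=6; issue ADD r2<-Add1 | r0:4,r1:6,r2:Add1,r3:8,r4:2,r5:9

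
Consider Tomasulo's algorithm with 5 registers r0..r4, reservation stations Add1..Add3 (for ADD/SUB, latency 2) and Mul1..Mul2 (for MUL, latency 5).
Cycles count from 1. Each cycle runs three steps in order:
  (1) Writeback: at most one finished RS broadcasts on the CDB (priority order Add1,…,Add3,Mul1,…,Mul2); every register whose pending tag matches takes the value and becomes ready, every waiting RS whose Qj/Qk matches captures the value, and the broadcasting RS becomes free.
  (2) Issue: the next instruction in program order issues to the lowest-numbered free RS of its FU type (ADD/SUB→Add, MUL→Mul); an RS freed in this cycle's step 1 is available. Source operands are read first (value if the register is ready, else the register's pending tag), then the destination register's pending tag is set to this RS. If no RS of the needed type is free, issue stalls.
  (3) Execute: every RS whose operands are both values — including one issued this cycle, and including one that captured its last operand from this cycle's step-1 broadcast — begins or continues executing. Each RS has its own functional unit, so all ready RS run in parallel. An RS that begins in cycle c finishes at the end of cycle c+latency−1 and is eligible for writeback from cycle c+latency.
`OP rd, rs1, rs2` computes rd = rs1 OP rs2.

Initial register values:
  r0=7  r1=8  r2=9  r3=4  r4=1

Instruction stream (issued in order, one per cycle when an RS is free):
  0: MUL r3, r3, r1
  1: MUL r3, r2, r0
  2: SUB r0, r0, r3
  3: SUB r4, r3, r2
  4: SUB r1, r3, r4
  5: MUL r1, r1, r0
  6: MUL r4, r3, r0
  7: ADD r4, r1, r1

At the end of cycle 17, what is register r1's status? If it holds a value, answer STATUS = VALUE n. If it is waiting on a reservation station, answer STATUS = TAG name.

STATUS = VALUE -504

cycle 1: issue MUL r3<-Mul1 // r0:7,r1:8,r2:9,r3:Mul1,r4:1
cycle 2: issue MUL r3<-Mul2 // r0:7,r1:8,r2:9,r3:Mul2,r4:1
cycle 3: issue SUB r0<-Add1 // r0:Add1,r1:8,r2:9,r3:Mul2,r4:1
cycle 4: issue SUB r4<-Add2 // r0:Add1,r1:8,r2:9,r3:Mul2,r4:Add2
cycle 5: issue SUB r1<-Add3 // r0:Add1,r1:Add3,r2:9,r3:Mul2,r4:Add2
cycle 6: CDB Mul1=32; issue MUL r1<-Mul1 // r0:Add1,r1:Mul1,r2:9,r3:Mul2,r4:Add2
cycle 7: CDB Mul2=63; issue MUL r4<-Mul2 // r0:Add1,r1:Mul1,r2:9,r3:63,r4:Mul2
cycle 8: stall // r0:Add1,r1:Mul1,r2:9,r3:63,r4:Mul2
cycle 9: CDB Add1=-56; issue ADD r4<-Add1 // r0:-56,r1:Mul1,r2:9,r3:63,r4:Add1
cycle 10: CDB Add2=54 // r0:-56,r1:Mul1,r2:9,r3:63,r4:Add1
cycle 11: - // r0:-56,r1:Mul1,r2:9,r3:63,r4:Add1
cycle 12: CDB Add3=9 // r0:-56,r1:Mul1,r2:9,r3:63,r4:Add1
cycle 13: - // r0:-56,r1:Mul1,r2:9,r3:63,r4:Add1
cycle 14: CDB Mul2=-3528 // r0:-56,r1:Mul1,r2:9,r3:63,r4:Add1
cycle 15: - // r0:-56,r1:Mul1,r2:9,r3:63,r4:Add1
cycle 16: - // r0:-56,r1:Mul1,r2:9,r3:63,r4:Add1
cycle 17: CDB Mul1=-504 // r0:-56,r1:-504,r2:9,r3:63,r4:Add1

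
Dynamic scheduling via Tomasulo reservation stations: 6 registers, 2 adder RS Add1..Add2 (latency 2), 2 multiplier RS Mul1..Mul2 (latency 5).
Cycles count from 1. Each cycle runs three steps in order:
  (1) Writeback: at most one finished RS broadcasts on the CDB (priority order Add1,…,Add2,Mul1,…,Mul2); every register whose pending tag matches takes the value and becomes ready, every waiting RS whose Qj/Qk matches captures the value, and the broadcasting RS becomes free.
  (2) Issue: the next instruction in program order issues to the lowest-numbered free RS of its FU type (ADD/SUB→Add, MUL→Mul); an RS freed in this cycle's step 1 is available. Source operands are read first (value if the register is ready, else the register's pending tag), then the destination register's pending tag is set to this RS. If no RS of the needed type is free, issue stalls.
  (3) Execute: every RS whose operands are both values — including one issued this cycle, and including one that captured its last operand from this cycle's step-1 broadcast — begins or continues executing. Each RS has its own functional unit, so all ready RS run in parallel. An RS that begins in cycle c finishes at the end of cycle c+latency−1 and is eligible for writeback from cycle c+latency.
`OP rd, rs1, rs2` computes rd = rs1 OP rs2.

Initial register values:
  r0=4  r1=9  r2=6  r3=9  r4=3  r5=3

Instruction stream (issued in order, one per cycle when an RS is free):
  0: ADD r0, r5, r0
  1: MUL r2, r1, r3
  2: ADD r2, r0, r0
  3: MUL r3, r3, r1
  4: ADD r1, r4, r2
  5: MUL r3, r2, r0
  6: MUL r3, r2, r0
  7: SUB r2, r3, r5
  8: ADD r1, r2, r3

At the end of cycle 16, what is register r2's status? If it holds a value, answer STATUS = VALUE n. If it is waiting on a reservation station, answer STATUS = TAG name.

cycle 1: issue ADD r0<-Add1 // r0:Add1,r1:9,r2:6,r3:9,r4:3,r5:3
cycle 2: issue MUL r2<-Mul1 // r0:Add1,r1:9,r2:Mul1,r3:9,r4:3,r5:3
cycle 3: CDB Add1=7; issue ADD r2<-Add1 // r0:7,r1:9,r2:Add1,r3:9,r4:3,r5:3
cycle 4: issue MUL r3<-Mul2 // r0:7,r1:9,r2:Add1,r3:Mul2,r4:3,r5:3
cycle 5: CDB Add1=14; issue ADD r1<-Add1 // r0:7,r1:Add1,r2:14,r3:Mul2,r4:3,r5:3
cycle 6: stall // r0:7,r1:Add1,r2:14,r3:Mul2,r4:3,r5:3
cycle 7: CDB Add1=17; stall // r0:7,r1:17,r2:14,r3:Mul2,r4:3,r5:3
cycle 8: CDB Mul1=81; issue MUL r3<-Mul1 // r0:7,r1:17,r2:14,r3:Mul1,r4:3,r5:3
cycle 9: CDB Mul2=81; issue MUL r3<-Mul2 // r0:7,r1:17,r2:14,r3:Mul2,r4:3,r5:3
cycle 10: issue SUB r2<-Add1 // r0:7,r1:17,r2:Add1,r3:Mul2,r4:3,r5:3
cycle 11: issue ADD r1<-Add2 // r0:7,r1:Add2,r2:Add1,r3:Mul2,r4:3,r5:3
cycle 12: - // r0:7,r1:Add2,r2:Add1,r3:Mul2,r4:3,r5:3
cycle 13: CDB Mul1=98 // r0:7,r1:Add2,r2:Add1,r3:Mul2,r4:3,r5:3
cycle 14: CDB Mul2=98 // r0:7,r1:Add2,r2:Add1,r3:98,r4:3,r5:3
cycle 15: - // r0:7,r1:Add2,r2:Add1,r3:98,r4:3,r5:3
cycle 16: CDB Add1=95 // r0:7,r1:Add2,r2:95,r3:98,r4:3,r5:3

STATUS = VALUE 95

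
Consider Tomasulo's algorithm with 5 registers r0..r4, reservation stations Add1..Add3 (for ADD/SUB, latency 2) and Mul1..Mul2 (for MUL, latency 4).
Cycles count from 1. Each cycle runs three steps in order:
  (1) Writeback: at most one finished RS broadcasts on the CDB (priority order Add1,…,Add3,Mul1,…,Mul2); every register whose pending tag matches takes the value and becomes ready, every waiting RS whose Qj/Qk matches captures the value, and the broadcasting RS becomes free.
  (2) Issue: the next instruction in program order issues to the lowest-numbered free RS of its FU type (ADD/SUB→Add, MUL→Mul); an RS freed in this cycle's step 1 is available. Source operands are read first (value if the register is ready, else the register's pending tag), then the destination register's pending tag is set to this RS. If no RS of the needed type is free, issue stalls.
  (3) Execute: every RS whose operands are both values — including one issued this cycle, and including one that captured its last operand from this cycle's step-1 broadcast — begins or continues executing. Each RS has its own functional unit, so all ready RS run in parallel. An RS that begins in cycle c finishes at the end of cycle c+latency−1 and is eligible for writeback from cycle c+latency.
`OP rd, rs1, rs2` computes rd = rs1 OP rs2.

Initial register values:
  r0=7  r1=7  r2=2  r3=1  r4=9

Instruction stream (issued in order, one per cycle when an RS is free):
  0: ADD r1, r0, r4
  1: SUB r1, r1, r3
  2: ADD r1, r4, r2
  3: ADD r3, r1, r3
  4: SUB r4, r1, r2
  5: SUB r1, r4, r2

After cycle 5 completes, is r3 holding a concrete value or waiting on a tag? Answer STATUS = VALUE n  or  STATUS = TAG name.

  c1: issue ADD r1<-Add1  regs: r0:7,r1:Add1,r2:2,r3:1,r4:9
  c2: issue SUB r1<-Add2  regs: r0:7,r1:Add2,r2:2,r3:1,r4:9
  c3: CDB Add1=16; issue ADD r1<-Add1  regs: r0:7,r1:Add1,r2:2,r3:1,r4:9
  c4: issue ADD r3<-Add3  regs: r0:7,r1:Add1,r2:2,r3:Add3,r4:9
  c5: CDB Add1=11; issue SUB r4<-Add1  regs: r0:7,r1:11,r2:2,r3:Add3,r4:Add1

STATUS = TAG Add3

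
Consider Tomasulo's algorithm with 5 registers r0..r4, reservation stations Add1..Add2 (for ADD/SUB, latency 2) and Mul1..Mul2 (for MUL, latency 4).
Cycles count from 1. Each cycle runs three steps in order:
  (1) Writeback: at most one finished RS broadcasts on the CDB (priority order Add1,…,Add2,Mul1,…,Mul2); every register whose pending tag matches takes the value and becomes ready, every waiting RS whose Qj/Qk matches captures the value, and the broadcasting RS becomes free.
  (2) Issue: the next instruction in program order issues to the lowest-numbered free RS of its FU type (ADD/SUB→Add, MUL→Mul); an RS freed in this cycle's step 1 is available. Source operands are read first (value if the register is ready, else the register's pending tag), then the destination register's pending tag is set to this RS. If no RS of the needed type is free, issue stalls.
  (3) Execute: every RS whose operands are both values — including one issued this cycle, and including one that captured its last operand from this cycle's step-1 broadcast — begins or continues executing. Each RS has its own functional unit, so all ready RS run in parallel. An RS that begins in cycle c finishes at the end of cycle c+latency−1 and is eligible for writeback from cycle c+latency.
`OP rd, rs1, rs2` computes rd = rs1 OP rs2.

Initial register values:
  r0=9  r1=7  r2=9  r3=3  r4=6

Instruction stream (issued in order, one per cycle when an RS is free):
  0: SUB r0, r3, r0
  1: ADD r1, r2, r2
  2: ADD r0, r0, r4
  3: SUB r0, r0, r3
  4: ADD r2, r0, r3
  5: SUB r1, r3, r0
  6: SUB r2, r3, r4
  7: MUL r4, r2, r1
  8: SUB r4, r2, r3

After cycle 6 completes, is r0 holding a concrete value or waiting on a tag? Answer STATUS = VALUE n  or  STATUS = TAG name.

STATUS = TAG Add2

cycle 1: issue SUB r0<-Add1 // r0:Add1,r1:7,r2:9,r3:3,r4:6
cycle 2: issue ADD r1<-Add2 // r0:Add1,r1:Add2,r2:9,r3:3,r4:6
cycle 3: CDB Add1=-6; issue ADD r0<-Add1 // r0:Add1,r1:Add2,r2:9,r3:3,r4:6
cycle 4: CDB Add2=18; issue SUB r0<-Add2 // r0:Add2,r1:18,r2:9,r3:3,r4:6
cycle 5: CDB Add1=0; issue ADD r2<-Add1 // r0:Add2,r1:18,r2:Add1,r3:3,r4:6
cycle 6: stall // r0:Add2,r1:18,r2:Add1,r3:3,r4:6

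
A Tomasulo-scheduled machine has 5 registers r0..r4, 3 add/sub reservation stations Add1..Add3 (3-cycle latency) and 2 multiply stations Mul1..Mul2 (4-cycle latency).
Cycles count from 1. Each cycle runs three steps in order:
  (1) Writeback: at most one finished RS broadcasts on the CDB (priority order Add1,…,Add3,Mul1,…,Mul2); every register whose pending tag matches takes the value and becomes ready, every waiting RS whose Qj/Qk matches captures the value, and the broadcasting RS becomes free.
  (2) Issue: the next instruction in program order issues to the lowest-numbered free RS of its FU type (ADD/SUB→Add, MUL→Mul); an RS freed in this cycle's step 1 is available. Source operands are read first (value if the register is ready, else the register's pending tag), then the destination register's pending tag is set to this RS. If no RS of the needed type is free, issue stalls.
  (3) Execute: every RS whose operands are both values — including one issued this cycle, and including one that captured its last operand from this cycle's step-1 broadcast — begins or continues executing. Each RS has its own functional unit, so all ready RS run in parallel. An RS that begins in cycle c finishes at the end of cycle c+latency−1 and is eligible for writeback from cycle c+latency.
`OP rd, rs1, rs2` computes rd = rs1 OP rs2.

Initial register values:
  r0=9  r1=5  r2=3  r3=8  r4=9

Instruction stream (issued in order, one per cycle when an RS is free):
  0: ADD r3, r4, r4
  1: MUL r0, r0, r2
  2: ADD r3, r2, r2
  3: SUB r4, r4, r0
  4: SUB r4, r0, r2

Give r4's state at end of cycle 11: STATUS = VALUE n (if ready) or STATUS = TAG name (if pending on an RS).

STATUS = VALUE 24

  c1: issue ADD r3<-Add1  regs: r0:9,r1:5,r2:3,r3:Add1,r4:9
  c2: issue MUL r0<-Mul1  regs: r0:Mul1,r1:5,r2:3,r3:Add1,r4:9
  c3: issue ADD r3<-Add2  regs: r0:Mul1,r1:5,r2:3,r3:Add2,r4:9
  c4: CDB Add1=18; issue SUB r4<-Add1  regs: r0:Mul1,r1:5,r2:3,r3:Add2,r4:Add1
  c5: issue SUB r4<-Add3  regs: r0:Mul1,r1:5,r2:3,r3:Add2,r4:Add3
  c6: CDB Add2=6  regs: r0:Mul1,r1:5,r2:3,r3:6,r4:Add3
  c7: CDB Mul1=27  regs: r0:27,r1:5,r2:3,r3:6,r4:Add3
  c8: -  regs: r0:27,r1:5,r2:3,r3:6,r4:Add3
  c9: -  regs: r0:27,r1:5,r2:3,r3:6,r4:Add3
  c10: CDB Add1=-18  regs: r0:27,r1:5,r2:3,r3:6,r4:Add3
  c11: CDB Add3=24  regs: r0:27,r1:5,r2:3,r3:6,r4:24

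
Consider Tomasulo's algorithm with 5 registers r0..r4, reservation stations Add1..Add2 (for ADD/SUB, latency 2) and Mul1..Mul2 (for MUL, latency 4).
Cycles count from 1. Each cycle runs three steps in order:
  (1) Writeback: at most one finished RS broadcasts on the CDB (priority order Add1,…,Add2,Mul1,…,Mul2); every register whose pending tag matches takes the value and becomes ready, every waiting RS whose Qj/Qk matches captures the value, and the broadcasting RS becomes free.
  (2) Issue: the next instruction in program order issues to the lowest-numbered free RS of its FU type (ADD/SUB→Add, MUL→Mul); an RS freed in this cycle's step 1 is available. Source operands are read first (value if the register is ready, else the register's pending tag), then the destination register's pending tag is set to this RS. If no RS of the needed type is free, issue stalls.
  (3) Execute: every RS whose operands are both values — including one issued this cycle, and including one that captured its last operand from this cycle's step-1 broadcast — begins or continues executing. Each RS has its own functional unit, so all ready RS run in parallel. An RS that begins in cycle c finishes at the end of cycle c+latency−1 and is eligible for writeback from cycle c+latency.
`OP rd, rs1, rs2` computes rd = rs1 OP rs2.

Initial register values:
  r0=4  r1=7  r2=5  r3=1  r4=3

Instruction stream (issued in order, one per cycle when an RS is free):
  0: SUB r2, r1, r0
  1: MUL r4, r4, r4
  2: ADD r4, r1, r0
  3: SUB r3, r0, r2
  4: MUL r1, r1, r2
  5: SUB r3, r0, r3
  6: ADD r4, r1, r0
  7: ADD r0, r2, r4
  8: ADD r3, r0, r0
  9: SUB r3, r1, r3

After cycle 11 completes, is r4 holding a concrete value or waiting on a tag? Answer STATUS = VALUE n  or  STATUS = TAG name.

cycle 1: issue SUB r2<-Add1 // r0:4,r1:7,r2:Add1,r3:1,r4:3
cycle 2: issue MUL r4<-Mul1 // r0:4,r1:7,r2:Add1,r3:1,r4:Mul1
cycle 3: CDB Add1=3; issue ADD r4<-Add1 // r0:4,r1:7,r2:3,r3:1,r4:Add1
cycle 4: issue SUB r3<-Add2 // r0:4,r1:7,r2:3,r3:Add2,r4:Add1
cycle 5: CDB Add1=11; issue MUL r1<-Mul2 // r0:4,r1:Mul2,r2:3,r3:Add2,r4:11
cycle 6: CDB Add2=1; issue SUB r3<-Add1 // r0:4,r1:Mul2,r2:3,r3:Add1,r4:11
cycle 7: CDB Mul1=9; issue ADD r4<-Add2 // r0:4,r1:Mul2,r2:3,r3:Add1,r4:Add2
cycle 8: CDB Add1=3; issue ADD r0<-Add1 // r0:Add1,r1:Mul2,r2:3,r3:3,r4:Add2
cycle 9: CDB Mul2=21; stall // r0:Add1,r1:21,r2:3,r3:3,r4:Add2
cycle 10: stall // r0:Add1,r1:21,r2:3,r3:3,r4:Add2
cycle 11: CDB Add2=25; issue ADD r3<-Add2 // r0:Add1,r1:21,r2:3,r3:Add2,r4:25

STATUS = VALUE 25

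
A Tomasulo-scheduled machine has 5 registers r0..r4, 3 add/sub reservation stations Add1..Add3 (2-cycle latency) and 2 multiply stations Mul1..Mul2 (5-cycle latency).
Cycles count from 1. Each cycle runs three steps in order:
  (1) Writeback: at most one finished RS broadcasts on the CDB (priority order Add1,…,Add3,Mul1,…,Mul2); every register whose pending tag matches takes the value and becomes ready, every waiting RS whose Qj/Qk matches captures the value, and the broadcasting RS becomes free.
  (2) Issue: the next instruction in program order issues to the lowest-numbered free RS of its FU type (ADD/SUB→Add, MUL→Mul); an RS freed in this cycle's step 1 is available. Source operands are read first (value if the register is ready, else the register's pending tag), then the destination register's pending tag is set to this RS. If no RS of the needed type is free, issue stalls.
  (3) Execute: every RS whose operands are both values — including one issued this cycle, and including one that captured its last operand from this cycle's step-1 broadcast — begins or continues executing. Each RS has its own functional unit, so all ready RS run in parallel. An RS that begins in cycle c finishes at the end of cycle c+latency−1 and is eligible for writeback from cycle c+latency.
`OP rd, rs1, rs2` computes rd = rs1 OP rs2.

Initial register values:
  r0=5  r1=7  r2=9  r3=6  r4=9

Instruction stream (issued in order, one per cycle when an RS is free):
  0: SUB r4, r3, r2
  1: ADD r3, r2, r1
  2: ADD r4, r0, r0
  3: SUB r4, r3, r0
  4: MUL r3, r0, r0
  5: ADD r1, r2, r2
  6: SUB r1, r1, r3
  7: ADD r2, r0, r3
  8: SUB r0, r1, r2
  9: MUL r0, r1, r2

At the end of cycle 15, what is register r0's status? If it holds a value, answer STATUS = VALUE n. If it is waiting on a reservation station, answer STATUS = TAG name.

  c1: issue SUB r4<-Add1  regs: r0:5,r1:7,r2:9,r3:6,r4:Add1
  c2: issue ADD r3<-Add2  regs: r0:5,r1:7,r2:9,r3:Add2,r4:Add1
  c3: CDB Add1=-3; issue ADD r4<-Add1  regs: r0:5,r1:7,r2:9,r3:Add2,r4:Add1
  c4: CDB Add2=16; issue SUB r4<-Add2  regs: r0:5,r1:7,r2:9,r3:16,r4:Add2
  c5: CDB Add1=10; issue MUL r3<-Mul1  regs: r0:5,r1:7,r2:9,r3:Mul1,r4:Add2
  c6: CDB Add2=11; issue ADD r1<-Add1  regs: r0:5,r1:Add1,r2:9,r3:Mul1,r4:11
  c7: issue SUB r1<-Add2  regs: r0:5,r1:Add2,r2:9,r3:Mul1,r4:11
  c8: CDB Add1=18; issue ADD r2<-Add1  regs: r0:5,r1:Add2,r2:Add1,r3:Mul1,r4:11
  c9: issue SUB r0<-Add3  regs: r0:Add3,r1:Add2,r2:Add1,r3:Mul1,r4:11
  c10: CDB Mul1=25; issue MUL r0<-Mul1  regs: r0:Mul1,r1:Add2,r2:Add1,r3:25,r4:11
  c11: -  regs: r0:Mul1,r1:Add2,r2:Add1,r3:25,r4:11
  c12: CDB Add1=30  regs: r0:Mul1,r1:Add2,r2:30,r3:25,r4:11
  c13: CDB Add2=-7  regs: r0:Mul1,r1:-7,r2:30,r3:25,r4:11
  c14: -  regs: r0:Mul1,r1:-7,r2:30,r3:25,r4:11
  c15: CDB Add3=-37  regs: r0:Mul1,r1:-7,r2:30,r3:25,r4:11

STATUS = TAG Mul1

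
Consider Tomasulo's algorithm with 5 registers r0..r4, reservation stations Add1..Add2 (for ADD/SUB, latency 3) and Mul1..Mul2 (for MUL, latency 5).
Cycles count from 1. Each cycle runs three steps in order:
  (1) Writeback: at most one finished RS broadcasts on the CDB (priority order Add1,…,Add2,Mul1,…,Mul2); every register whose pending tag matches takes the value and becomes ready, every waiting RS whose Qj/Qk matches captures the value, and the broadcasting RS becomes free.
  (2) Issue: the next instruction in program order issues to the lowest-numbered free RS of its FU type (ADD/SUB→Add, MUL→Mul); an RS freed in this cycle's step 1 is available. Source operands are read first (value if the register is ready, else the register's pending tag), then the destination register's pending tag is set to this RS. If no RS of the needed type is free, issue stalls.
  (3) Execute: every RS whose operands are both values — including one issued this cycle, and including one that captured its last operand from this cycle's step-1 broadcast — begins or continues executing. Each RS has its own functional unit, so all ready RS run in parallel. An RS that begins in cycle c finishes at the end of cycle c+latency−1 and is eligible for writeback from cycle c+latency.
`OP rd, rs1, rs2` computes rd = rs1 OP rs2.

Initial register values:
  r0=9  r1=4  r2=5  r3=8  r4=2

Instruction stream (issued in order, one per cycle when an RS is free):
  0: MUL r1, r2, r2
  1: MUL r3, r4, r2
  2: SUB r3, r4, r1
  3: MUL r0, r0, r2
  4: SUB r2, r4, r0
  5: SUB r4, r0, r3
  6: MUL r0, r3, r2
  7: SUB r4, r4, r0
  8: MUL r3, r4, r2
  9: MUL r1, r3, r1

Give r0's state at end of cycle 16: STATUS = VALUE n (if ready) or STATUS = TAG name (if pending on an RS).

c1: issue MUL r1<-Mul1 | r0:9,r1:Mul1,r2:5,r3:8,r4:2
c2: issue MUL r3<-Mul2 | r0:9,r1:Mul1,r2:5,r3:Mul2,r4:2
c3: issue SUB r3<-Add1 | r0:9,r1:Mul1,r2:5,r3:Add1,r4:2
c4: stall | r0:9,r1:Mul1,r2:5,r3:Add1,r4:2
c5: stall | r0:9,r1:Mul1,r2:5,r3:Add1,r4:2
c6: CDB Mul1=25; issue MUL r0<-Mul1 | r0:Mul1,r1:25,r2:5,r3:Add1,r4:2
c7: CDB Mul2=10; issue SUB r2<-Add2 | r0:Mul1,r1:25,r2:Add2,r3:Add1,r4:2
c8: stall | r0:Mul1,r1:25,r2:Add2,r3:Add1,r4:2
c9: CDB Add1=-23; issue SUB r4<-Add1 | r0:Mul1,r1:25,r2:Add2,r3:-23,r4:Add1
c10: issue MUL r0<-Mul2 | r0:Mul2,r1:25,r2:Add2,r3:-23,r4:Add1
c11: CDB Mul1=45; stall | r0:Mul2,r1:25,r2:Add2,r3:-23,r4:Add1
c12: stall | r0:Mul2,r1:25,r2:Add2,r3:-23,r4:Add1
c13: stall | r0:Mul2,r1:25,r2:Add2,r3:-23,r4:Add1
c14: CDB Add1=68; issue SUB r4<-Add1 | r0:Mul2,r1:25,r2:Add2,r3:-23,r4:Add1
c15: CDB Add2=-43; issue MUL r3<-Mul1 | r0:Mul2,r1:25,r2:-43,r3:Mul1,r4:Add1
c16: stall | r0:Mul2,r1:25,r2:-43,r3:Mul1,r4:Add1

STATUS = TAG Mul2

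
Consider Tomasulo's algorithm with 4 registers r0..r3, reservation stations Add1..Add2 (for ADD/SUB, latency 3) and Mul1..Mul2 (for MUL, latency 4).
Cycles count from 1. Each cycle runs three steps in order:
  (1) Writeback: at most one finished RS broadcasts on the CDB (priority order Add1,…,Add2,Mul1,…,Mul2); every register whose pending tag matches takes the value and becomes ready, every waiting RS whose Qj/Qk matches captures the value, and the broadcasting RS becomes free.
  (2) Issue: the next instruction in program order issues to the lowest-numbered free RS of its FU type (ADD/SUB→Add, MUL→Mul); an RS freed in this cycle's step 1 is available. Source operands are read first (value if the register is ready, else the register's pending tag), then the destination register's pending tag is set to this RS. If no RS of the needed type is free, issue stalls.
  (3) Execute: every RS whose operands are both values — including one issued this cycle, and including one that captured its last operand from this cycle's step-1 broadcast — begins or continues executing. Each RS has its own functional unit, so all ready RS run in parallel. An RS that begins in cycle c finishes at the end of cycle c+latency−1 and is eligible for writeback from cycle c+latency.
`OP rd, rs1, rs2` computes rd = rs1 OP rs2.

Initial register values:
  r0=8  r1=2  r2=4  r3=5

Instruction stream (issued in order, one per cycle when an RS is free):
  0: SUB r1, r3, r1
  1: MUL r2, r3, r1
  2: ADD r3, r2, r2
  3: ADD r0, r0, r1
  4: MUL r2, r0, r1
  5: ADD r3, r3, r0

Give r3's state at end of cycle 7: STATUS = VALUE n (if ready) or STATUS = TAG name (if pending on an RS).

STATUS = TAG Add1

cycle 1: issue SUB r1<-Add1 // r0:8,r1:Add1,r2:4,r3:5
cycle 2: issue MUL r2<-Mul1 // r0:8,r1:Add1,r2:Mul1,r3:5
cycle 3: issue ADD r3<-Add2 // r0:8,r1:Add1,r2:Mul1,r3:Add2
cycle 4: CDB Add1=3; issue ADD r0<-Add1 // r0:Add1,r1:3,r2:Mul1,r3:Add2
cycle 5: issue MUL r2<-Mul2 // r0:Add1,r1:3,r2:Mul2,r3:Add2
cycle 6: stall // r0:Add1,r1:3,r2:Mul2,r3:Add2
cycle 7: CDB Add1=11; issue ADD r3<-Add1 // r0:11,r1:3,r2:Mul2,r3:Add1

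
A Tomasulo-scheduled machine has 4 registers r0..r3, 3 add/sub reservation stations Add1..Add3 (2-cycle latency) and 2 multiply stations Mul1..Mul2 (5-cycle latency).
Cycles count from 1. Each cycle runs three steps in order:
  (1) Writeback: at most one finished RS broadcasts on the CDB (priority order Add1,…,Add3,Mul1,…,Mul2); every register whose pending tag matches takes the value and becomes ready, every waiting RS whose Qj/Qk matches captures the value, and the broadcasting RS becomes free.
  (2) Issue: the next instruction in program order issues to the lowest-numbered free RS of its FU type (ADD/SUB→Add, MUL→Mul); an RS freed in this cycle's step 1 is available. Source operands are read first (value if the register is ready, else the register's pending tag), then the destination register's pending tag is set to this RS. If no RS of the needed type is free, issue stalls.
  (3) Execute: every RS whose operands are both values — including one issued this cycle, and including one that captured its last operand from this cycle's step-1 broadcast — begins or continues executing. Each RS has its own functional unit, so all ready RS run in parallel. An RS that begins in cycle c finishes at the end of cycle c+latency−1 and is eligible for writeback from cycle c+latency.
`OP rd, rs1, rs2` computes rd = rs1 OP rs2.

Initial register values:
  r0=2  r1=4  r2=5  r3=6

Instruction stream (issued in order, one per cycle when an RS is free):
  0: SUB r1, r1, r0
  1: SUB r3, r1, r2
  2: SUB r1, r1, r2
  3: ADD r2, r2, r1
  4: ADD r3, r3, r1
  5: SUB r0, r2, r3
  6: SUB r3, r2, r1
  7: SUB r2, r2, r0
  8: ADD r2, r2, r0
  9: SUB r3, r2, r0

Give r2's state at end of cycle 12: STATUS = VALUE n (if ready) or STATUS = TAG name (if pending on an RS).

cycle 1: issue SUB r1<-Add1 // r0:2,r1:Add1,r2:5,r3:6
cycle 2: issue SUB r3<-Add2 // r0:2,r1:Add1,r2:5,r3:Add2
cycle 3: CDB Add1=2; issue SUB r1<-Add1 // r0:2,r1:Add1,r2:5,r3:Add2
cycle 4: issue ADD r2<-Add3 // r0:2,r1:Add1,r2:Add3,r3:Add2
cycle 5: CDB Add1=-3; issue ADD r3<-Add1 // r0:2,r1:-3,r2:Add3,r3:Add1
cycle 6: CDB Add2=-3; issue SUB r0<-Add2 // r0:Add2,r1:-3,r2:Add3,r3:Add1
cycle 7: CDB Add3=2; issue SUB r3<-Add3 // r0:Add2,r1:-3,r2:2,r3:Add3
cycle 8: CDB Add1=-6; issue SUB r2<-Add1 // r0:Add2,r1:-3,r2:Add1,r3:Add3
cycle 9: CDB Add3=5; issue ADD r2<-Add3 // r0:Add2,r1:-3,r2:Add3,r3:5
cycle 10: CDB Add2=8; issue SUB r3<-Add2 // r0:8,r1:-3,r2:Add3,r3:Add2
cycle 11: - // r0:8,r1:-3,r2:Add3,r3:Add2
cycle 12: CDB Add1=-6 // r0:8,r1:-3,r2:Add3,r3:Add2

STATUS = TAG Add3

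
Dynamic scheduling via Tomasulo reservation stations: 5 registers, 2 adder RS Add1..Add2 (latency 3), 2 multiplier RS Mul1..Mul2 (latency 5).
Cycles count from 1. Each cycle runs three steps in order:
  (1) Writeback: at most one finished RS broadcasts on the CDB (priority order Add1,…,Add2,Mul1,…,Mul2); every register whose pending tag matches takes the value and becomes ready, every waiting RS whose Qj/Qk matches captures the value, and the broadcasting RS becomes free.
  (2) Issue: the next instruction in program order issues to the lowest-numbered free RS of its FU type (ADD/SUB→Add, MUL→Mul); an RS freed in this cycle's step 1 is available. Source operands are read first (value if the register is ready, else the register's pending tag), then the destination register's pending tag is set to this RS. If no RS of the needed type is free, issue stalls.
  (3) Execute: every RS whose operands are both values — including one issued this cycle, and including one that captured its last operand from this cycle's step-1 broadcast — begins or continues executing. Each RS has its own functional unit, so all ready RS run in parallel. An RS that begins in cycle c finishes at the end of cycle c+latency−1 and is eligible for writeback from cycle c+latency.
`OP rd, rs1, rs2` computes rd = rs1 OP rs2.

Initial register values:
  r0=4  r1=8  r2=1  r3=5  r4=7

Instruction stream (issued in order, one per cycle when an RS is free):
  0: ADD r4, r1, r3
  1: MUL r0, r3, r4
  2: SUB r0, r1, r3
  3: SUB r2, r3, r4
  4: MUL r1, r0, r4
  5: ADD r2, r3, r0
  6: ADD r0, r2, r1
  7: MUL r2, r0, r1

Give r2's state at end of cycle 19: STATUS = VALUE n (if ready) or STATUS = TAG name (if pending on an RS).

STATUS = VALUE 1833

  c1: issue ADD r4<-Add1  regs: r0:4,r1:8,r2:1,r3:5,r4:Add1
  c2: issue MUL r0<-Mul1  regs: r0:Mul1,r1:8,r2:1,r3:5,r4:Add1
  c3: issue SUB r0<-Add2  regs: r0:Add2,r1:8,r2:1,r3:5,r4:Add1
  c4: CDB Add1=13; issue SUB r2<-Add1  regs: r0:Add2,r1:8,r2:Add1,r3:5,r4:13
  c5: issue MUL r1<-Mul2  regs: r0:Add2,r1:Mul2,r2:Add1,r3:5,r4:13
  c6: CDB Add2=3; issue ADD r2<-Add2  regs: r0:3,r1:Mul2,r2:Add2,r3:5,r4:13
  c7: CDB Add1=-8; issue ADD r0<-Add1  regs: r0:Add1,r1:Mul2,r2:Add2,r3:5,r4:13
  c8: stall  regs: r0:Add1,r1:Mul2,r2:Add2,r3:5,r4:13
  c9: CDB Add2=8; stall  regs: r0:Add1,r1:Mul2,r2:8,r3:5,r4:13
  c10: CDB Mul1=65; issue MUL r2<-Mul1  regs: r0:Add1,r1:Mul2,r2:Mul1,r3:5,r4:13
  c11: CDB Mul2=39  regs: r0:Add1,r1:39,r2:Mul1,r3:5,r4:13
  c12: -  regs: r0:Add1,r1:39,r2:Mul1,r3:5,r4:13
  c13: -  regs: r0:Add1,r1:39,r2:Mul1,r3:5,r4:13
  c14: CDB Add1=47  regs: r0:47,r1:39,r2:Mul1,r3:5,r4:13
  c15: -  regs: r0:47,r1:39,r2:Mul1,r3:5,r4:13
  c16: -  regs: r0:47,r1:39,r2:Mul1,r3:5,r4:13
  c17: -  regs: r0:47,r1:39,r2:Mul1,r3:5,r4:13
  c18: -  regs: r0:47,r1:39,r2:Mul1,r3:5,r4:13
  c19: CDB Mul1=1833  regs: r0:47,r1:39,r2:1833,r3:5,r4:13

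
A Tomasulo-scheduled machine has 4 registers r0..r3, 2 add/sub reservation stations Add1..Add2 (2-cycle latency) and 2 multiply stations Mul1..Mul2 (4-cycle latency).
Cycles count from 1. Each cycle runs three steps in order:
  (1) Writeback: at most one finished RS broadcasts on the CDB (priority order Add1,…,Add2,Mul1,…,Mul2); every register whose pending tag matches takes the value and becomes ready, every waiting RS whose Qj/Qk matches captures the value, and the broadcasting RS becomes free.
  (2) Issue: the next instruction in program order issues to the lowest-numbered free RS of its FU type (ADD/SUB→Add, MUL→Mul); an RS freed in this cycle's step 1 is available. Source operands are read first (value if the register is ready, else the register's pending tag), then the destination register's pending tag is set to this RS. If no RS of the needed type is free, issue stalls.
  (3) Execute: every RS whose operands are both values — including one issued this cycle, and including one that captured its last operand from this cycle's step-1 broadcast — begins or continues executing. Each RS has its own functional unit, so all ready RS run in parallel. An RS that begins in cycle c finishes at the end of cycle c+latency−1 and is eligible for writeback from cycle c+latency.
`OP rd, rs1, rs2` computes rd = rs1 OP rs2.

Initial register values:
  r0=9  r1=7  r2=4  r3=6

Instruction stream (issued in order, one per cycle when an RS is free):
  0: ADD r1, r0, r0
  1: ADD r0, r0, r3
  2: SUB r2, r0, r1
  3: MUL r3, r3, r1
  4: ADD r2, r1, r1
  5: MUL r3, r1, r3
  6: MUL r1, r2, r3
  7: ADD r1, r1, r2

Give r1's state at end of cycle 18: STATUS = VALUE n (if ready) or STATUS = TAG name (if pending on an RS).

STATUS = VALUE 70020

cycle 1: issue ADD r1<-Add1 // r0:9,r1:Add1,r2:4,r3:6
cycle 2: issue ADD r0<-Add2 // r0:Add2,r1:Add1,r2:4,r3:6
cycle 3: CDB Add1=18; issue SUB r2<-Add1 // r0:Add2,r1:18,r2:Add1,r3:6
cycle 4: CDB Add2=15; issue MUL r3<-Mul1 // r0:15,r1:18,r2:Add1,r3:Mul1
cycle 5: issue ADD r2<-Add2 // r0:15,r1:18,r2:Add2,r3:Mul1
cycle 6: CDB Add1=-3; issue MUL r3<-Mul2 // r0:15,r1:18,r2:Add2,r3:Mul2
cycle 7: CDB Add2=36; stall // r0:15,r1:18,r2:36,r3:Mul2
cycle 8: CDB Mul1=108; issue MUL r1<-Mul1 // r0:15,r1:Mul1,r2:36,r3:Mul2
cycle 9: issue ADD r1<-Add1 // r0:15,r1:Add1,r2:36,r3:Mul2
cycle 10: - // r0:15,r1:Add1,r2:36,r3:Mul2
cycle 11: - // r0:15,r1:Add1,r2:36,r3:Mul2
cycle 12: CDB Mul2=1944 // r0:15,r1:Add1,r2:36,r3:1944
cycle 13: - // r0:15,r1:Add1,r2:36,r3:1944
cycle 14: - // r0:15,r1:Add1,r2:36,r3:1944
cycle 15: - // r0:15,r1:Add1,r2:36,r3:1944
cycle 16: CDB Mul1=69984 // r0:15,r1:Add1,r2:36,r3:1944
cycle 17: - // r0:15,r1:Add1,r2:36,r3:1944
cycle 18: CDB Add1=70020 // r0:15,r1:70020,r2:36,r3:1944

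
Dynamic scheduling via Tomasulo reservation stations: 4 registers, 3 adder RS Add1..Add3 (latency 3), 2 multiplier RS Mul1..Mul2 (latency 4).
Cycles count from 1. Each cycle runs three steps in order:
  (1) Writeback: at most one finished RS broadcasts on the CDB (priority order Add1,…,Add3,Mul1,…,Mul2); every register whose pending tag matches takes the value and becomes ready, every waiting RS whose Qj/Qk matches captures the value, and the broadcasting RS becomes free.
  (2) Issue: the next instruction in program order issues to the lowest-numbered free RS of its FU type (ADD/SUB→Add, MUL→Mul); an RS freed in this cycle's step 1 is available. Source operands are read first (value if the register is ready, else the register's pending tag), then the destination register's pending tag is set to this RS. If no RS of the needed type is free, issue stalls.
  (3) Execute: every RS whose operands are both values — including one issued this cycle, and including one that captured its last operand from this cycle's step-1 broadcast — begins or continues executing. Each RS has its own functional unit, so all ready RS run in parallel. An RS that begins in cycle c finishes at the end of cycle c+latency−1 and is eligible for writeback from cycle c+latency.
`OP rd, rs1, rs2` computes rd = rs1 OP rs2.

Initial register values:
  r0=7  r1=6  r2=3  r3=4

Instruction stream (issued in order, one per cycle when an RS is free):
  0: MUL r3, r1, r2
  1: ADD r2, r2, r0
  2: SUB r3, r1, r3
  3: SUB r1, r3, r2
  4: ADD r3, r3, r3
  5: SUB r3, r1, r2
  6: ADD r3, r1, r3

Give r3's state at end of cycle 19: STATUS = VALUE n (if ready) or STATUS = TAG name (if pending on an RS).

STATUS = VALUE -54

  c1: issue MUL r3<-Mul1  regs: r0:7,r1:6,r2:3,r3:Mul1
  c2: issue ADD r2<-Add1  regs: r0:7,r1:6,r2:Add1,r3:Mul1
  c3: issue SUB r3<-Add2  regs: r0:7,r1:6,r2:Add1,r3:Add2
  c4: issue SUB r1<-Add3  regs: r0:7,r1:Add3,r2:Add1,r3:Add2
  c5: CDB Add1=10; issue ADD r3<-Add1  regs: r0:7,r1:Add3,r2:10,r3:Add1
  c6: CDB Mul1=18; stall  regs: r0:7,r1:Add3,r2:10,r3:Add1
  c7: stall  regs: r0:7,r1:Add3,r2:10,r3:Add1
  c8: stall  regs: r0:7,r1:Add3,r2:10,r3:Add1
  c9: CDB Add2=-12; issue SUB r3<-Add2  regs: r0:7,r1:Add3,r2:10,r3:Add2
  c10: stall  regs: r0:7,r1:Add3,r2:10,r3:Add2
  c11: stall  regs: r0:7,r1:Add3,r2:10,r3:Add2
  c12: CDB Add1=-24; issue ADD r3<-Add1  regs: r0:7,r1:Add3,r2:10,r3:Add1
  c13: CDB Add3=-22  regs: r0:7,r1:-22,r2:10,r3:Add1
  c14: -  regs: r0:7,r1:-22,r2:10,r3:Add1
  c15: -  regs: r0:7,r1:-22,r2:10,r3:Add1
  c16: CDB Add2=-32  regs: r0:7,r1:-22,r2:10,r3:Add1
  c17: -  regs: r0:7,r1:-22,r2:10,r3:Add1
  c18: -  regs: r0:7,r1:-22,r2:10,r3:Add1
  c19: CDB Add1=-54  regs: r0:7,r1:-22,r2:10,r3:-54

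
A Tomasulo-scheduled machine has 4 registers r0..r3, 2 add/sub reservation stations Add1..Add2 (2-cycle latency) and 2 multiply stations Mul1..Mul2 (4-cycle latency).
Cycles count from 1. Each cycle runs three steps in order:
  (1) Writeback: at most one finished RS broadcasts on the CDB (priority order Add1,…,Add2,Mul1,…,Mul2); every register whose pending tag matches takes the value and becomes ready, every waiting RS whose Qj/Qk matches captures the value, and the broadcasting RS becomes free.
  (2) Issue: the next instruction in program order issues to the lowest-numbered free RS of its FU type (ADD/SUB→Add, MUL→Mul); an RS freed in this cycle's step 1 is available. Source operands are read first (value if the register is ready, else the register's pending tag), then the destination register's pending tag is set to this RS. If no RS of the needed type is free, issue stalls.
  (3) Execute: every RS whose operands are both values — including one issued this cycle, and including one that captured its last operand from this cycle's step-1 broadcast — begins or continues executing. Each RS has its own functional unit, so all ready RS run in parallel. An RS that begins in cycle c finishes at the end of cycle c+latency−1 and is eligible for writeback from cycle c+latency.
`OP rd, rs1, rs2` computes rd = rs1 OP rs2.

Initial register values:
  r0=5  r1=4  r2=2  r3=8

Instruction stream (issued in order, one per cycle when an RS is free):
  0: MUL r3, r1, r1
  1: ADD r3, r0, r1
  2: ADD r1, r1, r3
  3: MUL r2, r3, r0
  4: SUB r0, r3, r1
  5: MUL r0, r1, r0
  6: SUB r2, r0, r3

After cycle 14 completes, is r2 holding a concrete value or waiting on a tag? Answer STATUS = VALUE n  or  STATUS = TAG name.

STATUS = VALUE -61

  c1: issue MUL r3<-Mul1  regs: r0:5,r1:4,r2:2,r3:Mul1
  c2: issue ADD r3<-Add1  regs: r0:5,r1:4,r2:2,r3:Add1
  c3: issue ADD r1<-Add2  regs: r0:5,r1:Add2,r2:2,r3:Add1
  c4: CDB Add1=9; issue MUL r2<-Mul2  regs: r0:5,r1:Add2,r2:Mul2,r3:9
  c5: CDB Mul1=16; issue SUB r0<-Add1  regs: r0:Add1,r1:Add2,r2:Mul2,r3:9
  c6: CDB Add2=13; issue MUL r0<-Mul1  regs: r0:Mul1,r1:13,r2:Mul2,r3:9
  c7: issue SUB r2<-Add2  regs: r0:Mul1,r1:13,r2:Add2,r3:9
  c8: CDB Add1=-4  regs: r0:Mul1,r1:13,r2:Add2,r3:9
  c9: CDB Mul2=45  regs: r0:Mul1,r1:13,r2:Add2,r3:9
  c10: -  regs: r0:Mul1,r1:13,r2:Add2,r3:9
  c11: -  regs: r0:Mul1,r1:13,r2:Add2,r3:9
  c12: CDB Mul1=-52  regs: r0:-52,r1:13,r2:Add2,r3:9
  c13: -  regs: r0:-52,r1:13,r2:Add2,r3:9
  c14: CDB Add2=-61  regs: r0:-52,r1:13,r2:-61,r3:9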